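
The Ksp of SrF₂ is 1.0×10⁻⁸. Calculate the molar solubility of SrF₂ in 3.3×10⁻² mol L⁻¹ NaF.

SrF₂(s) ⇌ Sr²⁺(aq) + 2 F⁻(aq)
The solution already contains F⁻ at 3.3×10⁻² mol L⁻¹. Let s be the molar solubility of SrF₂.
[F⁻] ≈ 3.3×10⁻² mol L⁻¹ (common ion dominates); [Sr²⁺] = s.
Ksp = [Sr²⁺][F⁻]^2 = s(3.3×10⁻²)^2
s = 1.0×10⁻⁸ / (3.3×10⁻²)^2 = 9.2×10⁻⁶
s = 9.2×10⁻⁶ mol L⁻¹

9.2×10⁻⁶ M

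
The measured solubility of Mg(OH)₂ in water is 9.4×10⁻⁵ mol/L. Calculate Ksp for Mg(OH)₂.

Mg(OH)₂(s) ⇌ Mg²⁺(aq) + 2 OH⁻(aq)
If s mol/L of Mg(OH)₂ dissolves, [Mg²⁺] = s and [OH⁻] = 2s.
Ksp = [Mg²⁺][OH⁻]^2 = s · (2s)^2 = 4s^3
Ksp = 4 × (9.4×10⁻⁵)^3 = 3.3×10⁻¹²

Ksp = 3.3×10⁻¹²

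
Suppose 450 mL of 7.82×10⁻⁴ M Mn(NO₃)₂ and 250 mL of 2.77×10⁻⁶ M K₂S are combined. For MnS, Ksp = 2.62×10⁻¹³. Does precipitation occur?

Yes

The combined volume is 700 mL.
[Mn²⁺] = (7.82×10⁻⁴)(450)/700 = 5.03×10⁻⁴ M
[S²⁻] = (2.77×10⁻⁶)(250)/700 = 9.89×10⁻⁷ M
Q = [Mn²⁺][S²⁻] = 4.97×10⁻¹⁰
Q = 4.97×10⁻¹⁰ > Ksp = 2.62×10⁻¹³, so the solution is supersaturated and MnS precipitates.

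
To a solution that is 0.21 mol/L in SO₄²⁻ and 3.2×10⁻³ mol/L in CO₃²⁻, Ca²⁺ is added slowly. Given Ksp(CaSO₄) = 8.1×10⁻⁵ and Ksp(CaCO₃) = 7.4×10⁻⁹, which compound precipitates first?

CaCO₃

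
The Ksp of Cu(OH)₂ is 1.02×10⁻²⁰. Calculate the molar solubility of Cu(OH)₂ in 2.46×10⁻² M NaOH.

1.69×10⁻¹⁷ M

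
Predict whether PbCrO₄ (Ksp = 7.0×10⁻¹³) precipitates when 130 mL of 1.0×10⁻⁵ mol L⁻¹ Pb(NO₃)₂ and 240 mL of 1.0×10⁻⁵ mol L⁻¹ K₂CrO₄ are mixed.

Yes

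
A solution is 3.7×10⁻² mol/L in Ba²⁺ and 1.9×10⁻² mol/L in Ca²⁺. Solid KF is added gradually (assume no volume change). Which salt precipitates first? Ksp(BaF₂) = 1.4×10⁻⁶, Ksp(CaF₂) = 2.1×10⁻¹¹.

CaF₂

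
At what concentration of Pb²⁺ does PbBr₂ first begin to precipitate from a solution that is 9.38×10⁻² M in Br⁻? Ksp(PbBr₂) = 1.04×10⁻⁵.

1.18×10⁻³ M

Precipitation begins when Q = Ksp.
PbBr₂(s) ⇌ Pb²⁺(aq) + 2 Br⁻(aq)
Ksp = [Pb²⁺][Br⁻]^2 = [Pb²⁺](9.38×10⁻²)^2
[Pb²⁺] = 1.04×10⁻⁵ / (9.38×10⁻²)^2 = 1.18×10⁻³
[Pb²⁺] = 1.18×10⁻³ M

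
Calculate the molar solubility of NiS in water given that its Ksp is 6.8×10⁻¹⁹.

8.2×10⁻¹⁰ M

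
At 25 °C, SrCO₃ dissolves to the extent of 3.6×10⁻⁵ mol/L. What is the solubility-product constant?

SrCO₃(s) ⇌ Sr²⁺(aq) + CO₃²⁻(aq)
If s mol/L of SrCO₃ dissolves, [Sr²⁺] = s and [CO₃²⁻] = s.
Ksp = [Sr²⁺][CO₃²⁻] = s · s = s^2
Ksp = (3.6×10⁻⁵)^2 = 1.3×10⁻⁹

Ksp = 1.3×10⁻⁹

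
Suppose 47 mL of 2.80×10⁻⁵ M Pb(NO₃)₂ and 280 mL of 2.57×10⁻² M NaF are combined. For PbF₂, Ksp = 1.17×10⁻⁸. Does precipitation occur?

No

Total volume after mixing = 47 + 280 = 327 mL.
[Pb²⁺] = (2.80×10⁻⁵)(47)/327 = 4.02×10⁻⁶ M
[F⁻] = (2.57×10⁻²)(280)/327 = 2.20×10⁻² M
Q = [Pb²⁺][F⁻]^2 = 1.95×10⁻⁹
Q < Ksp (1.95×10⁻⁹ vs 1.17×10⁻⁸); the solution remains unsaturated and no precipitate forms.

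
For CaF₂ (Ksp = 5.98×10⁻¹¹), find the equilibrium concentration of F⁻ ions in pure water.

CaF₂(s) ⇌ Ca²⁺(aq) + 2 F⁻(aq)
If s mol/L of CaF₂ dissolves, [Ca²⁺] = s and [F⁻] = 2s.
Ksp = [Ca²⁺][F⁻]^2 = s · (2s)^2 = 4s^3 = 5.98×10⁻¹¹
s = 2.46×10⁻⁴ M
[F⁻] = 2s = 4.93×10⁻⁴ M

4.93×10⁻⁴ M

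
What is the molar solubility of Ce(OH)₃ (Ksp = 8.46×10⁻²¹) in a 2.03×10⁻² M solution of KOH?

Ce(OH)₃(s) ⇌ Ce³⁺(aq) + 3 OH⁻(aq)
The solution already contains OH⁻ at 2.03×10⁻² M. Let s be the molar solubility of Ce(OH)₃.
[OH⁻] ≈ 2.03×10⁻² M (common ion dominates); [Ce³⁺] = s.
Ksp = [Ce³⁺][OH⁻]^3 = s(2.03×10⁻²)^3
s = 8.46×10⁻²¹ / (2.03×10⁻²)^3 = 1.01×10⁻¹⁵
s = 1.01×10⁻¹⁵ M

1.01×10⁻¹⁵ M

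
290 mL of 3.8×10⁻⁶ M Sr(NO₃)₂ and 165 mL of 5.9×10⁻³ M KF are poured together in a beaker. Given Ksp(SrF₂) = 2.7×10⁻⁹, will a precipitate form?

The combined volume is 455 mL.
[Sr²⁺] = (3.8×10⁻⁶)(290)/455 = 2.4×10⁻⁶ M
[F⁻] = (5.9×10⁻³)(165)/455 = 2.1×10⁻³ M
Q = [Sr²⁺][F⁻]^2 = 1.1×10⁻¹¹
Since Q (1.1×10⁻¹¹) is less than Ksp (2.7×10⁻⁹), no SrF₂ precipitates.

No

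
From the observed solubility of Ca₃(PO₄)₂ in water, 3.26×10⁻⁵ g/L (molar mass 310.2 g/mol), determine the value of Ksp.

Convert to molarity: s = 3.26×10⁻⁵ / 310.2 = 1.0509×10⁻⁷ mol/L
Ca₃(PO₄)₂(s) ⇌ 3 Ca²⁺(aq) + 2 PO₄³⁻(aq)
Let s be the molar solubility. Then [Ca²⁺] = 3s and [PO₄³⁻] = 2s.
Ksp = [Ca²⁺]^3[PO₄³⁻]^2 = (3s)^3 · (2s)^2 = 108s^5
Ksp = 108 × (1.0509×10⁻⁷)^5 = 1.38×10⁻³³

Ksp = 1.38×10⁻³³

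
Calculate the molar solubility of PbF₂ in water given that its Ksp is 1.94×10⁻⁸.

PbF₂(s) ⇌ Pb²⁺(aq) + 2 F⁻(aq)
With molar solubility s: [Pb²⁺] = s, [F⁻] = 2s.
Ksp = [Pb²⁺][F⁻]^2 = s · (2s)^2 = 4s^3
4s^3 = 1.94×10⁻⁸  ⇒  s^3 = 4.85×10⁻⁹
s = (4.85×10⁻⁹)^(1/3) = 1.69×10⁻³ M

1.69×10⁻³ M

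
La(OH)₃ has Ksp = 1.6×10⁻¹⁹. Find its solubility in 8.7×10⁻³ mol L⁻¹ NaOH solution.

2.4×10⁻¹³ M

La(OH)₃(s) ⇌ La³⁺(aq) + 3 OH⁻(aq)
The solution already contains OH⁻ at 8.7×10⁻³ mol L⁻¹. Let s be the molar solubility of La(OH)₃.
[OH⁻] ≈ 8.7×10⁻³ mol L⁻¹ (common ion dominates); [La³⁺] = s.
Ksp = [La³⁺][OH⁻]^3 = s(8.7×10⁻³)^3
s = 1.6×10⁻¹⁹ / (8.7×10⁻³)^3 = 2.4×10⁻¹³
s = 2.4×10⁻¹³ mol L⁻¹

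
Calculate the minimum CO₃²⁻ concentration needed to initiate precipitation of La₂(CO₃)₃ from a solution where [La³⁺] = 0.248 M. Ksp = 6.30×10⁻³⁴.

2.17×10⁻¹¹ M

Precipitation begins when Q = Ksp.
La₂(CO₃)₃(s) ⇌ 2 La³⁺(aq) + 3 CO₃²⁻(aq)
Ksp = [La³⁺]^2[CO₃²⁻]^3 = [CO₃²⁻]^3(0.248)^2
[CO₃²⁻]^3 = 6.30×10⁻³⁴ / (0.248)^2 = 1.02×10⁻³²
[CO₃²⁻] = 2.17×10⁻¹¹ M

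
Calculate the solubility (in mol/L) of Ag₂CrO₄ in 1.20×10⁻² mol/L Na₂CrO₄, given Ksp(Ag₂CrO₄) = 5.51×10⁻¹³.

3.39×10⁻⁶ M

Ag₂CrO₄(s) ⇌ 2 Ag⁺(aq) + CrO₄²⁻(aq)
Let s be the solubility of Ag₂CrO₄ here. The common ion gives [CrO₄²⁻] ≈ 1.20×10⁻² mol/L, and [Ag⁺] = 2s.
Ksp = [Ag⁺]^2[CrO₄²⁻] = (2s)^2(1.20×10⁻²)
(2s)^2 = 5.51×10⁻¹³ / (1.20×10⁻²) = 4.59×10⁻¹¹
s = 3.39×10⁻⁶ mol/L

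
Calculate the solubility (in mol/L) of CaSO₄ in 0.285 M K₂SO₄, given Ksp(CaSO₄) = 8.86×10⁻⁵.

CaSO₄(s) ⇌ Ca²⁺(aq) + SO₄²⁻(aq)
With SO₄²⁻ already at 0.285 M and s small, take [SO₄²⁻] ≈ 0.285 M and [Ca²⁺] = s.
Ksp = [Ca²⁺][SO₄²⁻] = s(0.285)
s = 8.86×10⁻⁵ / (0.285) = 3.11×10⁻⁴
s = 3.11×10⁻⁴ M

3.11×10⁻⁴ M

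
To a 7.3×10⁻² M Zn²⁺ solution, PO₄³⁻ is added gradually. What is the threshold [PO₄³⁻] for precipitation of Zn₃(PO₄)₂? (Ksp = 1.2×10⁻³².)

Precipitation begins when Q = Ksp.
Zn₃(PO₄)₂(s) ⇌ 3 Zn²⁺(aq) + 2 PO₄³⁻(aq)
Ksp = [Zn²⁺]^3[PO₄³⁻]^2 = [PO₄³⁻]^2(7.3×10⁻²)^3
[PO₄³⁻]^2 = 1.2×10⁻³² / (7.3×10⁻²)^3 = 3.1×10⁻²⁹
[PO₄³⁻] = 5.6×10⁻¹⁵ M

5.6×10⁻¹⁵ M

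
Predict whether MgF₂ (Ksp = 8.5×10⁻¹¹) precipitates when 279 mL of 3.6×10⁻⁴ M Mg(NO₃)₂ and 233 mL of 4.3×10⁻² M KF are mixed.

After mixing, V = 279 mL + 233 mL = 512 mL.
[Mg²⁺] = (3.6×10⁻⁴)(279)/512 = 2.0×10⁻⁴ M
[F⁻] = (4.3×10⁻²)(233)/512 = 2.0×10⁻² M
Q = [Mg²⁺][F⁻]^2 = 7.5×10⁻⁸
Because Q > Ksp (7.5×10⁻⁸ vs 8.5×10⁻¹¹), a precipitate of MgF₂ forms.

Yes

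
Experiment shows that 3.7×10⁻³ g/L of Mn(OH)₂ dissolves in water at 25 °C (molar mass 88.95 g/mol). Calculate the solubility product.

Ksp = 2.9×10⁻¹³

s = (3.7×10⁻³ g L⁻¹)/(88.95 g mol⁻¹) = 4.160×10⁻⁵ M
Mn(OH)₂(s) ⇌ Mn²⁺(aq) + 2 OH⁻(aq)
If s mol/L of Mn(OH)₂ dissolves, [Mn²⁺] = s and [OH⁻] = 2s.
Ksp = [Mn²⁺][OH⁻]^2 = s · (2s)^2 = 4s^3
Ksp = 4 × (4.160×10⁻⁵)^3 = 2.9×10⁻¹³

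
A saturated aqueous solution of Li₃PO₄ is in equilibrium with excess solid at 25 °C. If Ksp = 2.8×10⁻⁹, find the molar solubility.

3.2×10⁻³ M

Li₃PO₄(s) ⇌ 3 Li⁺(aq) + PO₄³⁻(aq)
Call the molar solubility s, so that [Li⁺] = 3s and [PO₄³⁻] = s.
Ksp = [Li⁺]^3[PO₄³⁻] = (3s)^3 · s = 27s^4
27s^4 = 2.8×10⁻⁹  ⇒  s^4 = 1.0×10⁻¹⁰
Taking the 4th root, s = 3.2×10⁻³ M.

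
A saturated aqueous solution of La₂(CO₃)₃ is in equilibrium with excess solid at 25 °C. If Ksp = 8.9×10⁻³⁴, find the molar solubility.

9.6×10⁻⁸ M

La₂(CO₃)₃(s) ⇌ 2 La³⁺(aq) + 3 CO₃²⁻(aq)
Let s be the molar solubility. Then [La³⁺] = 2s and [CO₃²⁻] = 3s.
Ksp = [La³⁺]^2[CO₃²⁻]^3 = (2s)^2 · (3s)^3 = 108s^5
108s^5 = 8.9×10⁻³⁴  ⇒  s^5 = 8.2×10⁻³⁶
s = 9.6×10⁻⁸ mol L⁻¹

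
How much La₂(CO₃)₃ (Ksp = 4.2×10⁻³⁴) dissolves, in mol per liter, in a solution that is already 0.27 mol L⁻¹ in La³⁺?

6.0×10⁻¹² M

La₂(CO₃)₃(s) ⇌ 2 La³⁺(aq) + 3 CO₃²⁻(aq)
Let s be the solubility of La₂(CO₃)₃ here. The common ion gives [La³⁺] ≈ 0.27 mol L⁻¹, and [CO₃²⁻] = 3s.
Ksp = [La³⁺]^2[CO₃²⁻]^3 = (0.27)^2(3s)^3
(3s)^3 = 4.2×10⁻³⁴ / (0.27)^2 = 5.8×10⁻³³
s = 6.0×10⁻¹² mol L⁻¹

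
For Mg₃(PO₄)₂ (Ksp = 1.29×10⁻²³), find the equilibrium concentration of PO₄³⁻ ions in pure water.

Mg₃(PO₄)₂(s) ⇌ 3 Mg²⁺(aq) + 2 PO₄³⁻(aq)
If s mol/L of Mg₃(PO₄)₂ dissolves, [Mg²⁺] = 3s and [PO₄³⁻] = 2s.
Ksp = [Mg²⁺]^3[PO₄³⁻]^2 = (3s)^3 · (2s)^2 = 108s^5 = 1.29×10⁻²³
s = 1.04×10⁻⁵ mol/L
[PO₄³⁻] = 2s = 2.07×10⁻⁵ mol/L

2.07×10⁻⁵ M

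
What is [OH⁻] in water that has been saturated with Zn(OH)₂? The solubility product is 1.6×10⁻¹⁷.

3.2×10⁻⁶ M

Zn(OH)₂(s) ⇌ Zn²⁺(aq) + 2 OH⁻(aq)
If s mol/L of Zn(OH)₂ dissolves, [Zn²⁺] = s and [OH⁻] = 2s.
Ksp = [Zn²⁺][OH⁻]^2 = s · (2s)^2 = 4s^3 = 1.6×10⁻¹⁷
s = 1.6×10⁻⁶ M
[OH⁻] = 2s = 3.2×10⁻⁶ M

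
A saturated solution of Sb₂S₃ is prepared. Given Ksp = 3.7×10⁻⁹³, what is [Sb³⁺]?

Sb₂S₃(s) ⇌ 2 Sb³⁺(aq) + 3 S²⁻(aq)
If s mol/L of Sb₂S₃ dissolves, [Sb³⁺] = 2s and [S²⁻] = 3s.
Ksp = [Sb³⁺]^2[S²⁻]^3 = (2s)^2 · (3s)^3 = 108s^5 = 3.7×10⁻⁹³
s = 1.3×10⁻¹⁹ M
[Sb³⁺] = 2s = 2.6×10⁻¹⁹ M

2.6×10⁻¹⁹ M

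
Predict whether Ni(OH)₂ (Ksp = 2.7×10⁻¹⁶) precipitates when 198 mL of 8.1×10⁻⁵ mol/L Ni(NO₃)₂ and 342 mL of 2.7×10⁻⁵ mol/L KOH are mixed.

The combined volume is 540 mL.
[Ni²⁺] = (8.1×10⁻⁵)(198)/540 = 3.0×10⁻⁵ mol/L
[OH⁻] = (2.7×10⁻⁵)(342)/540 = 1.7×10⁻⁵ mol/L
Q = [Ni²⁺][OH⁻]^2 = 8.7×10⁻¹⁵
Because Q > Ksp (8.7×10⁻¹⁵ vs 2.7×10⁻¹⁶), a precipitate of Ni(OH)₂ forms.

Yes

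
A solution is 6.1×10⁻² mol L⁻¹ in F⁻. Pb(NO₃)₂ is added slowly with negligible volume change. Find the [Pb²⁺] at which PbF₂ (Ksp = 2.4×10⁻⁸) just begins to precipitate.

6.4×10⁻⁶ M

Precipitation of each salt begins when its ion product equals Ksp.
PbF₂(s) ⇌ Pb²⁺(aq) + 2 F⁻(aq)
Ksp = [Pb²⁺][F⁻]^2 = [Pb²⁺](6.1×10⁻²)^2
[Pb²⁺] = 2.4×10⁻⁸ / (6.1×10⁻²)^2 = 6.4×10⁻⁶
[Pb²⁺] = 6.4×10⁻⁶ mol L⁻¹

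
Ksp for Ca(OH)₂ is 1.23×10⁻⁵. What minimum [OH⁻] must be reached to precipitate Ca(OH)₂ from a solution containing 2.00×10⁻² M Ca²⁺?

Precipitation begins when Q = Ksp.
Ca(OH)₂(s) ⇌ Ca²⁺(aq) + 2 OH⁻(aq)
Ksp = [Ca²⁺][OH⁻]^2 = [OH⁻]^2(2.00×10⁻²)
[OH⁻]^2 = 1.23×10⁻⁵ / (2.00×10⁻²) = 6.15×10⁻⁴
[OH⁻] = 2.48×10⁻² M

2.48×10⁻² M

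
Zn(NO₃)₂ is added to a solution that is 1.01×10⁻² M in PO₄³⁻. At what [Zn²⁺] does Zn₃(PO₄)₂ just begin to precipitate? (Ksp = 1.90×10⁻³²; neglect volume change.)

5.71×10⁻¹⁰ M

Precipitation begins when Q = Ksp.
Zn₃(PO₄)₂(s) ⇌ 3 Zn²⁺(aq) + 2 PO₄³⁻(aq)
Ksp = [Zn²⁺]^3[PO₄³⁻]^2 = [Zn²⁺]^3(1.01×10⁻²)^2
[Zn²⁺]^3 = 1.90×10⁻³² / (1.01×10⁻²)^2 = 1.86×10⁻²⁸
[Zn²⁺] = 5.71×10⁻¹⁰ M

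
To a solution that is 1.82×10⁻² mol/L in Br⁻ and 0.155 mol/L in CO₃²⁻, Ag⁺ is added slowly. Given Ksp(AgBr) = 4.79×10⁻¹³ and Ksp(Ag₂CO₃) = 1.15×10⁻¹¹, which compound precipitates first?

AgBr

Each salt precipitates once Q = Ksp for that salt.
For AgBr: [Ag⁺] = (Ksp/[Br⁻]) = 2.63×10⁻¹¹ mol/L
For Ag₂CO₃: [Ag⁺] = (Ksp/[CO₃²⁻])^(1/2) = 8.61×10⁻⁶ mol/L
The smaller threshold [Ag⁺] is reached first, so AgBr precipitates first.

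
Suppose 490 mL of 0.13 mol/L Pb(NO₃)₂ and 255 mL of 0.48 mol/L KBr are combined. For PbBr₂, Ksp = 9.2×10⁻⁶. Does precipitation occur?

The combined volume is 745 mL.
[Pb²⁺] = (0.13)(490)/745 = 8.6×10⁻² mol/L
[Br⁻] = (0.48)(255)/745 = 0.16 mol/L
Q = [Pb²⁺][Br⁻]^2 = 2.3×10⁻³
Q = 2.3×10⁻³ > Ksp = 9.2×10⁻⁶, so the solution is supersaturated and PbBr₂ precipitates.

Yes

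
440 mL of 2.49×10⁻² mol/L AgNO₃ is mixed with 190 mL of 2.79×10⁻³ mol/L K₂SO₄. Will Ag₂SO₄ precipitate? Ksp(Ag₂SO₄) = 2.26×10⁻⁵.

The combined volume is 630 mL.
[Ag⁺] = (2.49×10⁻²)(440)/630 = 1.74×10⁻² mol/L
[SO₄²⁻] = (2.79×10⁻³)(190)/630 = 8.41×10⁻⁴ mol/L
Q = [Ag⁺]^2[SO₄²⁻] = 2.54×10⁻⁷
Q < Ksp (2.54×10⁻⁷ vs 2.26×10⁻⁵); the solution remains unsaturated and no precipitate forms.

No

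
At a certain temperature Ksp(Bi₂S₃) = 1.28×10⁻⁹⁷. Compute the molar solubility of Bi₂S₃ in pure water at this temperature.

1.64×10⁻²⁰ M

Bi₂S₃(s) ⇌ 2 Bi³⁺(aq) + 3 S²⁻(aq)
With molar solubility s: [Bi³⁺] = 2s, [S²⁻] = 3s.
Ksp = [Bi³⁺]^2[S²⁻]^3 = (2s)^2 · (3s)^3 = 108s^5
108s^5 = 1.28×10⁻⁹⁷  ⇒  s^5 = 1.19×10⁻⁹⁹
s = 1.64×10⁻²⁰ M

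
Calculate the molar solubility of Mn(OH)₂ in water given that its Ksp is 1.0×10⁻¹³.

2.9×10⁻⁵ M

Mn(OH)₂(s) ⇌ Mn²⁺(aq) + 2 OH⁻(aq)
For each mole of Mn(OH)₂ that dissolves per liter, [Mn²⁺] = s and [OH⁻] = 2s; let s denote this solubility.
Ksp = [Mn²⁺][OH⁻]^2 = s · (2s)^2 = 4s^3
4s^3 = 1.0×10⁻¹³  ⇒  s^3 = 2.5×10⁻¹⁴
s = 2.9×10⁻⁵ mol L⁻¹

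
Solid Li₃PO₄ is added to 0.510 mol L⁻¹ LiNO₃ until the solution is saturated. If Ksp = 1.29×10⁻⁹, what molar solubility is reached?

9.72×10⁻⁹ M

Li₃PO₄(s) ⇌ 3 Li⁺(aq) + PO₄³⁻(aq)
The solution already contains Li⁺ at 0.510 mol L⁻¹. Let s be the molar solubility of Li₃PO₄.
[Li⁺] ≈ 0.510 mol L⁻¹ (common ion dominates); [PO₄³⁻] = s.
Ksp = [Li⁺]^3[PO₄³⁻] = (0.510)^3s
s = 1.29×10⁻⁹ / (0.510)^3 = 9.72×10⁻⁹
s = 9.72×10⁻⁹ mol L⁻¹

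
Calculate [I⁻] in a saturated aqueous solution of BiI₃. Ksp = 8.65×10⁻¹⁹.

BiI₃(s) ⇌ Bi³⁺(aq) + 3 I⁻(aq)
If s mol/L of BiI₃ dissolves, [Bi³⁺] = s and [I⁻] = 3s.
Ksp = [Bi³⁺][I⁻]^3 = s · (3s)^3 = 27s^4 = 8.65×10⁻¹⁹
s = 1.34×10⁻⁵ mol/L
[I⁻] = 3s = 4.01×10⁻⁵ mol/L

4.01×10⁻⁵ M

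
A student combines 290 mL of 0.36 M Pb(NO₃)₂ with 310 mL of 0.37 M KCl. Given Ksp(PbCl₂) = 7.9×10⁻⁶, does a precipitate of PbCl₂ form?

Yes

The combined volume is 600 mL.
[Pb²⁺] = (0.36)(290)/600 = 0.17 M
[Cl⁻] = (0.37)(310)/600 = 0.19 M
Q = [Pb²⁺][Cl⁻]^2 = 6.4×10⁻³
Because Q > Ksp (6.4×10⁻³ vs 7.9×10⁻⁶), a precipitate of PbCl₂ forms.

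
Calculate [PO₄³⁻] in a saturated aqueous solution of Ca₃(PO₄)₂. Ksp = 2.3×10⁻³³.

2.3×10⁻⁷ M

Ca₃(PO₄)₂(s) ⇌ 3 Ca²⁺(aq) + 2 PO₄³⁻(aq)
With molar solubility s: [Ca²⁺] = 3s, [PO₄³⁻] = 2s.
Ksp = [Ca²⁺]^3[PO₄³⁻]^2 = (3s)^3 · (2s)^2 = 108s^5 = 2.3×10⁻³³
s = 1.2×10⁻⁷ mol L⁻¹
[PO₄³⁻] = 2s = 2.3×10⁻⁷ mol L⁻¹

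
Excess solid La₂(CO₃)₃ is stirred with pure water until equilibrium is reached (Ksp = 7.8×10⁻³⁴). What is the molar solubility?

La₂(CO₃)₃(s) ⇌ 2 La³⁺(aq) + 3 CO₃²⁻(aq)
With molar solubility s: [La³⁺] = 2s, [CO₃²⁻] = 3s.
Ksp = [La³⁺]^2[CO₃²⁻]^3 = (2s)^2 · (3s)^3 = 108s^5
108s^5 = 7.8×10⁻³⁴  ⇒  s^5 = 7.2×10⁻³⁶
s = (7.2×10⁻³⁶)^(1/5) = 9.4×10⁻⁸ M

9.4×10⁻⁸ M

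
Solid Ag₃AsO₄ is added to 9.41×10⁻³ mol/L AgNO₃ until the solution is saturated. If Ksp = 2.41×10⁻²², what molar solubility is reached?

2.89×10⁻¹⁶ M

Ag₃AsO₄(s) ⇌ 3 Ag⁺(aq) + AsO₄³⁻(aq)
Let s be the solubility of Ag₃AsO₄ here. The common ion gives [Ag⁺] ≈ 9.41×10⁻³ mol/L, and [AsO₄³⁻] = s.
Ksp = [Ag⁺]^3[AsO₄³⁻] = (9.41×10⁻³)^3s
s = 2.41×10⁻²² / (9.41×10⁻³)^3 = 2.89×10⁻¹⁶
s = 2.89×10⁻¹⁶ mol/L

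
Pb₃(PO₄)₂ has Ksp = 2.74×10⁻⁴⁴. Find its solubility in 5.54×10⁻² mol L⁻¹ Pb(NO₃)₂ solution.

Pb₃(PO₄)₂(s) ⇌ 3 Pb²⁺(aq) + 2 PO₄³⁻(aq)
Pb²⁺ is already present at 5.54×10⁻² mol L⁻¹. If s mol/L of Pb₃(PO₄)₂ dissolves, [PO₄³⁻] = 2s while [Pb²⁺] ≈ 5.54×10⁻² mol L⁻¹.
Ksp = [Pb²⁺]^3[PO₄³⁻]^2 = (5.54×10⁻²)^3(2s)^2
(2s)^2 = 2.74×10⁻⁴⁴ / (5.54×10⁻²)^3 = 1.61×10⁻⁴⁰
s = 6.35×10⁻²¹ mol L⁻¹

6.35×10⁻²¹ M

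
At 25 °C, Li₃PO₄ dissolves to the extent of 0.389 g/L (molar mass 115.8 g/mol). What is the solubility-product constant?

Convert to molarity: s = 0.389 / 115.8 = 3.3592×10⁻³ mol/L
Li₃PO₄(s) ⇌ 3 Li⁺(aq) + PO₄³⁻(aq)
If s mol/L of Li₃PO₄ dissolves, [Li⁺] = 3s and [PO₄³⁻] = s.
Ksp = [Li⁺]^3[PO₄³⁻] = (3s)^3 · s = 27s^4
Ksp = 27 × (3.3592×10⁻³)^4 = 3.44×10⁻⁹

Ksp = 3.44×10⁻⁹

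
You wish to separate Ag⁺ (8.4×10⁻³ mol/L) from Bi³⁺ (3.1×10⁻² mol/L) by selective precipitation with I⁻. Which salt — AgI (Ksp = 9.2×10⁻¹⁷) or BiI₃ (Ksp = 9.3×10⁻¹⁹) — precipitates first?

AgI

Precipitation of each salt begins when its ion product equals Ksp.
For AgI: [I⁻] = (Ksp/[Ag⁺]) = 1.1×10⁻¹⁴ mol/L
For BiI₃: [I⁻] = (Ksp/[Bi³⁺])^(1/3) = 3.1×10⁻⁶ mol/L
Since AgI needs less I⁻ to reach saturation, it precipitates first.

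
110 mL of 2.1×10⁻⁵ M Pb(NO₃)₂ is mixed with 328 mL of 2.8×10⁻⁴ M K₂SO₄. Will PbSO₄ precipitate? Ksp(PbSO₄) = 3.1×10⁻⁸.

No

After mixing, V = 110 mL + 328 mL = 438 mL.
[Pb²⁺] = (2.1×10⁻⁵)(110)/438 = 5.3×10⁻⁶ M
[SO₄²⁻] = (2.8×10⁻⁴)(328)/438 = 2.1×10⁻⁴ M
Q = [Pb²⁺][SO₄²⁻] = 1.1×10⁻⁹
Q = 1.1×10⁻⁹ < Ksp = 3.1×10⁻⁸, so the solution is unsaturated and no precipitate forms.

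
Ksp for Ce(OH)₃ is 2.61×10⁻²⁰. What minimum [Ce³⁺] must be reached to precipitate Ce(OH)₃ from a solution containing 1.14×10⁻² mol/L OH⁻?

Precipitation begins when Q = Ksp.
Ce(OH)₃(s) ⇌ Ce³⁺(aq) + 3 OH⁻(aq)
Ksp = [Ce³⁺][OH⁻]^3 = [Ce³⁺](1.14×10⁻²)^3
[Ce³⁺] = 2.61×10⁻²⁰ / (1.14×10⁻²)^3 = 1.76×10⁻¹⁴
[Ce³⁺] = 1.76×10⁻¹⁴ mol/L

1.76×10⁻¹⁴ M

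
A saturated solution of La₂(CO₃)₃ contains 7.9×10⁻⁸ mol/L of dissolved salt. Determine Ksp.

Ksp = 3.3×10⁻³⁴

La₂(CO₃)₃(s) ⇌ 2 La³⁺(aq) + 3 CO₃²⁻(aq)
If s mol/L of La₂(CO₃)₃ dissolves, [La³⁺] = 2s and [CO₃²⁻] = 3s.
Ksp = [La³⁺]^2[CO₃²⁻]^3 = (2s)^2 · (3s)^3 = 108s^5
Ksp = 108 × (7.9×10⁻⁸)^5 = 3.3×10⁻³⁴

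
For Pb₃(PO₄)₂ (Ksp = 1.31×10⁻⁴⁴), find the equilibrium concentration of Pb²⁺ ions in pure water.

Pb₃(PO₄)₂(s) ⇌ 3 Pb²⁺(aq) + 2 PO₄³⁻(aq)
Call the molar solubility s, so that [Pb²⁺] = 3s and [PO₄³⁻] = 2s.
Ksp = [Pb²⁺]^3[PO₄³⁻]^2 = (3s)^3 · (2s)^2 = 108s^5 = 1.31×10⁻⁴⁴
s = 6.56×10⁻¹⁰ mol L⁻¹
[Pb²⁺] = 3s = 1.97×10⁻⁹ mol L⁻¹

1.97×10⁻⁹ M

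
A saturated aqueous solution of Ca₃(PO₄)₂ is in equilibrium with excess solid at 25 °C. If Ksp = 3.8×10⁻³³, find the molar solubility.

1.3×10⁻⁷ M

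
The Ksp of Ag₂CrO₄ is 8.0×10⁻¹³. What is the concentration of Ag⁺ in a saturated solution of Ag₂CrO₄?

1.2×10⁻⁴ M

Ag₂CrO₄(s) ⇌ 2 Ag⁺(aq) + CrO₄²⁻(aq)
Let s be the molar solubility. Then [Ag⁺] = 2s and [CrO₄²⁻] = s.
Ksp = [Ag⁺]^2[CrO₄²⁻] = (2s)^2 · s = 4s^3 = 8.0×10⁻¹³
s = 5.8×10⁻⁵ mol L⁻¹
[Ag⁺] = 2s = 1.2×10⁻⁴ mol L⁻¹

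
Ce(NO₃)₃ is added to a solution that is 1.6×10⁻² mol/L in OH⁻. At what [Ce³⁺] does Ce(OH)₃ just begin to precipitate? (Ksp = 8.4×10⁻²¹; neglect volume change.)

2.1×10⁻¹⁵ M

The threshold for precipitation is Q = Ksp.
Ce(OH)₃(s) ⇌ Ce³⁺(aq) + 3 OH⁻(aq)
Ksp = [Ce³⁺][OH⁻]^3 = [Ce³⁺](1.6×10⁻²)^3
[Ce³⁺] = 8.4×10⁻²¹ / (1.6×10⁻²)^3 = 2.1×10⁻¹⁵
[Ce³⁺] = 2.1×10⁻¹⁵ mol/L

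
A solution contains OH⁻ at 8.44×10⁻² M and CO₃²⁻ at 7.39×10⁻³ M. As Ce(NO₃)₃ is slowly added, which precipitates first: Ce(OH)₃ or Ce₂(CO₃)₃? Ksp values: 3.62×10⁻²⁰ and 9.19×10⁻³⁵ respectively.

Ce(OH)₃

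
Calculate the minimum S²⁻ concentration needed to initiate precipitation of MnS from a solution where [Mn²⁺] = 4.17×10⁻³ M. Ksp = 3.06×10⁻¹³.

Precipitation of each salt begins when its ion product equals Ksp.
MnS(s) ⇌ Mn²⁺(aq) + S²⁻(aq)
Ksp = [Mn²⁺][S²⁻] = [S²⁻](4.17×10⁻³)
[S²⁻] = 3.06×10⁻¹³ / (4.17×10⁻³) = 7.34×10⁻¹¹
[S²⁻] = 7.34×10⁻¹¹ M

7.34×10⁻¹¹ M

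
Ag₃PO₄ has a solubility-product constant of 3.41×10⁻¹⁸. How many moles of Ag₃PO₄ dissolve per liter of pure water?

1.89×10⁻⁵ M

Ag₃PO₄(s) ⇌ 3 Ag⁺(aq) + PO₄³⁻(aq)
If s mol/L of Ag₃PO₄ dissolves, [Ag⁺] = 3s and [PO₄³⁻] = s.
Ksp = [Ag⁺]^3[PO₄³⁻] = (3s)^3 · s = 27s^4
27s^4 = 3.41×10⁻¹⁸  ⇒  s^4 = 1.26×10⁻¹⁹
Taking the 4th root, s = 1.89×10⁻⁵ mol L⁻¹.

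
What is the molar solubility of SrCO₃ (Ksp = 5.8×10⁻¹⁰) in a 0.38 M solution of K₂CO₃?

1.5×10⁻⁹ M

SrCO₃(s) ⇌ Sr²⁺(aq) + CO₃²⁻(aq)
With CO₃²⁻ already at 0.38 M and s small, take [CO₃²⁻] ≈ 0.38 M and [Sr²⁺] = s.
Ksp = [Sr²⁺][CO₃²⁻] = s(0.38)
s = 5.8×10⁻¹⁰ / (0.38) = 1.5×10⁻⁹
s = 1.5×10⁻⁹ M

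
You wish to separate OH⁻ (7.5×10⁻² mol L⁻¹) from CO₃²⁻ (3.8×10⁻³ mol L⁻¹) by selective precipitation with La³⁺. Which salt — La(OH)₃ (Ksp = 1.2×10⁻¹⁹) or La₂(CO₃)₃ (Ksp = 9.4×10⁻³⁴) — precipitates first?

A salt starts to precipitate once the ion product Q reaches its Ksp.
For La(OH)₃: [La³⁺] = (Ksp/[OH⁻]^3) = 2.8×10⁻¹⁶ mol L⁻¹
For La₂(CO₃)₃: [La³⁺] = (Ksp/[CO₃²⁻]^3)^(1/2) = 1.3×10⁻¹³ mol L⁻¹
La(OH)₃ requires the lower [La³⁺], so it precipitates first.

La(OH)₃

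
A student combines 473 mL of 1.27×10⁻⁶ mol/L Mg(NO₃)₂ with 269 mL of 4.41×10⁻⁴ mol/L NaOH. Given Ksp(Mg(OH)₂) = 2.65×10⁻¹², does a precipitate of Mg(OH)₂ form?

After mixing, V = 473 mL + 269 mL = 742 mL.
[Mg²⁺] = (1.27×10⁻⁶)(473)/742 = 8.10×10⁻⁷ mol/L
[OH⁻] = (4.41×10⁻⁴)(269)/742 = 1.60×10⁻⁴ mol/L
Q = [Mg²⁺][OH⁻]^2 = 2.07×10⁻¹⁴
Q < Ksp (2.07×10⁻¹⁴ vs 2.65×10⁻¹²); the solution remains unsaturated and no precipitate forms.

No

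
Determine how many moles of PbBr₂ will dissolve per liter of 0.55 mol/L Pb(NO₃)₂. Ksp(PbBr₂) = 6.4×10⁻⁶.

PbBr₂(s) ⇌ Pb²⁺(aq) + 2 Br⁻(aq)
Pb²⁺ is already present at 0.55 mol/L. If s mol/L of PbBr₂ dissolves, [Br⁻] = 2s while [Pb²⁺] ≈ 0.55 mol/L.
Ksp = [Pb²⁺][Br⁻]^2 = (0.55)(2s)^2
(2s)^2 = 6.4×10⁻⁶ / (0.55) = 1.2×10⁻⁵
s = 1.7×10⁻³ mol/L

1.7×10⁻³ M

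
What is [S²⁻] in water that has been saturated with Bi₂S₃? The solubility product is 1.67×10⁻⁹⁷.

5.19×10⁻²⁰ M

Bi₂S₃(s) ⇌ 2 Bi³⁺(aq) + 3 S²⁻(aq)
Call the molar solubility s, so that [Bi³⁺] = 2s and [S²⁻] = 3s.
Ksp = [Bi³⁺]^2[S²⁻]^3 = (2s)^2 · (3s)^3 = 108s^5 = 1.67×10⁻⁹⁷
s = 1.73×10⁻²⁰ M
[S²⁻] = 3s = 5.19×10⁻²⁰ M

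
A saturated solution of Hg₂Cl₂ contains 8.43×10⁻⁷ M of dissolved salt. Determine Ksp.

Ksp = 2.40×10⁻¹⁸

Hg₂Cl₂(s) ⇌ Hg₂²⁺(aq) + 2 Cl⁻(aq)
For each mole of Hg₂Cl₂ that dissolves per liter, [Hg₂²⁺] = s and [Cl⁻] = 2s; let s denote this solubility.
Ksp = [Hg₂²⁺][Cl⁻]^2 = s · (2s)^2 = 4s^3
Ksp = 4 × (8.43×10⁻⁷)^3 = 2.40×10⁻¹⁸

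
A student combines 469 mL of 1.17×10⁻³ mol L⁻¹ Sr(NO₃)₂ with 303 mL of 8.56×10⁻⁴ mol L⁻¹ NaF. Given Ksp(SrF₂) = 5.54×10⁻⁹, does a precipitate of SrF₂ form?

The combined volume is 772 mL.
[Sr²⁺] = (1.17×10⁻³)(469)/772 = 7.11×10⁻⁴ mol L⁻¹
[F⁻] = (8.56×10⁻⁴)(303)/772 = 3.36×10⁻⁴ mol L⁻¹
Q = [Sr²⁺][F⁻]^2 = 8.02×10⁻¹¹
Since Q (8.02×10⁻¹¹) is less than Ksp (5.54×10⁻⁹), no SrF₂ precipitates.

No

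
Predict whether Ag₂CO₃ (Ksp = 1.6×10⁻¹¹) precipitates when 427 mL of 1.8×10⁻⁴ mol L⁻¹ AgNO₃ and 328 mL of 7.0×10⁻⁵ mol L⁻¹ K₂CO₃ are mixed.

Total volume after mixing = 427 + 328 = 755 mL.
[Ag⁺] = (1.8×10⁻⁴)(427)/755 = 1.0×10⁻⁴ mol L⁻¹
[CO₃²⁻] = (7.0×10⁻⁵)(328)/755 = 3.0×10⁻⁵ mol L⁻¹
Q = [Ag⁺]^2[CO₃²⁻] = 3.2×10⁻¹³
Since Q (3.2×10⁻¹³) is less than Ksp (1.6×10⁻¹¹), no Ag₂CO₃ precipitates.

No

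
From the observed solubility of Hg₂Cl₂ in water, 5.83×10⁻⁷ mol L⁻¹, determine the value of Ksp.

Hg₂Cl₂(s) ⇌ Hg₂²⁺(aq) + 2 Cl⁻(aq)
For each mole of Hg₂Cl₂ that dissolves per liter, [Hg₂²⁺] = s and [Cl⁻] = 2s; let s denote this solubility.
Ksp = [Hg₂²⁺][Cl⁻]^2 = s · (2s)^2 = 4s^3
Ksp = 4 × (5.83×10⁻⁷)^3 = 7.93×10⁻¹⁹

Ksp = 7.93×10⁻¹⁹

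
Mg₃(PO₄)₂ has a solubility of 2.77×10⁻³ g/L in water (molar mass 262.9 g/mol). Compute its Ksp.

Ksp = 1.40×10⁻²³

s = (2.77×10⁻³ g L⁻¹)/(262.9 g mol⁻¹) = 1.0536×10⁻⁵ M
Mg₃(PO₄)₂(s) ⇌ 3 Mg²⁺(aq) + 2 PO₄³⁻(aq)
Let s be the molar solubility. Then [Mg²⁺] = 3s and [PO₄³⁻] = 2s.
Ksp = [Mg²⁺]^3[PO₄³⁻]^2 = (3s)^3 · (2s)^2 = 108s^5
Ksp = 108 × (1.0536×10⁻⁵)^5 = 1.40×10⁻²³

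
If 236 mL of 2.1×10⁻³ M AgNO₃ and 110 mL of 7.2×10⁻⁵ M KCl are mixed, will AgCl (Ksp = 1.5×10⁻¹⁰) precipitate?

After mixing, V = 236 mL + 110 mL = 346 mL.
[Ag⁺] = (2.1×10⁻³)(236)/346 = 1.4×10⁻³ M
[Cl⁻] = (7.2×10⁻⁵)(110)/346 = 2.3×10⁻⁵ M
Q = [Ag⁺][Cl⁻] = 3.3×10⁻⁸
Since Q (3.3×10⁻⁸) exceeds Ksp (1.5×10⁻¹⁰), AgCl will precipitate.

Yes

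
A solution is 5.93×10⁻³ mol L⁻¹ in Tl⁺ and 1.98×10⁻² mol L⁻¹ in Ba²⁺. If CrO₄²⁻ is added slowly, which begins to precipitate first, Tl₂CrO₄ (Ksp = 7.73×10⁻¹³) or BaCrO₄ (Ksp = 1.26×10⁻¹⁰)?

BaCrO₄

Precipitation begins when Q = Ksp.
For Tl₂CrO₄: [CrO₄²⁻] = (Ksp/[Tl⁺]^2) = 2.20×10⁻⁸ mol L⁻¹
For BaCrO₄: [CrO₄²⁻] = (Ksp/[Ba²⁺]) = 6.36×10⁻⁹ mol L⁻¹
BaCrO₄ requires the lower [CrO₄²⁻], so it precipitates first.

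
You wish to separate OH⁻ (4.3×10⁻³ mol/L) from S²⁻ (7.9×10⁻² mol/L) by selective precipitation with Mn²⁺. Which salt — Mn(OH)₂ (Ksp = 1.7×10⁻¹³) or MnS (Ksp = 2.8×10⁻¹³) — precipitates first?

The threshold for precipitation is Q = Ksp.
For Mn(OH)₂: [Mn²⁺] = (Ksp/[OH⁻]^2) = 9.2×10⁻⁹ mol/L
For MnS: [Mn²⁺] = (Ksp/[S²⁻]) = 3.5×10⁻¹² mol/L
Since MnS needs less Mn²⁺ to reach saturation, it precipitates first.

MnS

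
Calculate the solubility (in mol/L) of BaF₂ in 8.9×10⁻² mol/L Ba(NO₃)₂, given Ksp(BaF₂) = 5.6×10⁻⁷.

BaF₂(s) ⇌ Ba²⁺(aq) + 2 F⁻(aq)
With Ba²⁺ already at 8.9×10⁻² mol/L and s small, take [Ba²⁺] ≈ 8.9×10⁻² mol/L and [F⁻] = 2s.
Ksp = [Ba²⁺][F⁻]^2 = (8.9×10⁻²)(2s)^2
(2s)^2 = 5.6×10⁻⁷ / (8.9×10⁻²) = 6.3×10⁻⁶
s = 1.3×10⁻³ mol/L

1.3×10⁻³ M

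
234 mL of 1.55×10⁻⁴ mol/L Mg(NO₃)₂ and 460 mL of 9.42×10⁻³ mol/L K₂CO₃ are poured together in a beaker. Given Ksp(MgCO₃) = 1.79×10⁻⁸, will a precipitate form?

After mixing, V = 234 mL + 460 mL = 694 mL.
[Mg²⁺] = (1.55×10⁻⁴)(234)/694 = 5.23×10⁻⁵ mol/L
[CO₃²⁻] = (9.42×10⁻³)(460)/694 = 6.24×10⁻³ mol/L
Q = [Mg²⁺][CO₃²⁻] = 3.26×10⁻⁷
Since Q (3.26×10⁻⁷) exceeds Ksp (1.79×10⁻⁸), MgCO₃ will precipitate.

Yes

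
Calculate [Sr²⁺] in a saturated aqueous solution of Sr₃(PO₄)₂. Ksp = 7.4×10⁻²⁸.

Sr₃(PO₄)₂(s) ⇌ 3 Sr²⁺(aq) + 2 PO₄³⁻(aq)
With molar solubility s: [Sr²⁺] = 3s, [PO₄³⁻] = 2s.
Ksp = [Sr²⁺]^3[PO₄³⁻]^2 = (3s)^3 · (2s)^2 = 108s^5 = 7.4×10⁻²⁸
s = 1.5×10⁻⁶ mol/L
[Sr²⁺] = 3s = 4.4×10⁻⁶ mol/L

4.4×10⁻⁶ M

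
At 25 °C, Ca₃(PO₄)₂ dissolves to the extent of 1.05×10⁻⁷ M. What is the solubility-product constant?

Ksp = 1.38×10⁻³³

Ca₃(PO₄)₂(s) ⇌ 3 Ca²⁺(aq) + 2 PO₄³⁻(aq)
Call the molar solubility s, so that [Ca²⁺] = 3s and [PO₄³⁻] = 2s.
Ksp = [Ca²⁺]^3[PO₄³⁻]^2 = (3s)^3 · (2s)^2 = 108s^5
Ksp = 108 × (1.05×10⁻⁷)^5 = 1.38×10⁻³³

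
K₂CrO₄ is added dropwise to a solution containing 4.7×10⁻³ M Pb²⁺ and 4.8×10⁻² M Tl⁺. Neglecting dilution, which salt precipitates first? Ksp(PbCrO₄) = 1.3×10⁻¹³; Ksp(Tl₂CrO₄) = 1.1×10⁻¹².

PbCrO₄

A salt starts to precipitate once the ion product Q reaches its Ksp.
For PbCrO₄: [CrO₄²⁻] = (Ksp/[Pb²⁺]) = 2.8×10⁻¹¹ M
For Tl₂CrO₄: [CrO₄²⁻] = (Ksp/[Tl⁺]^2) = 4.8×10⁻¹⁰ M
PbCrO₄ requires the lower [CrO₄²⁻], so it precipitates first.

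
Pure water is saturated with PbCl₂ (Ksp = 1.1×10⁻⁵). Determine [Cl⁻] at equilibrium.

2.8×10⁻² M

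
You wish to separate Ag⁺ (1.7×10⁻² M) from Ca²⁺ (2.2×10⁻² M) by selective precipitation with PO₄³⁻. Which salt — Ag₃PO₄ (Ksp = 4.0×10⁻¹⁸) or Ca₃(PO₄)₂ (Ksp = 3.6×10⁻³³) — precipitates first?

Ca₃(PO₄)₂

Precipitation begins when Q = Ksp.
For Ag₃PO₄: [PO₄³⁻] = (Ksp/[Ag⁺]^3) = 8.1×10⁻¹³ M
For Ca₃(PO₄)₂: [PO₄³⁻] = (Ksp/[Ca²⁺]^3)^(1/2) = 1.8×10⁻¹⁴ M
The smaller threshold [PO₄³⁻] is reached first, so Ca₃(PO₄)₂ precipitates first.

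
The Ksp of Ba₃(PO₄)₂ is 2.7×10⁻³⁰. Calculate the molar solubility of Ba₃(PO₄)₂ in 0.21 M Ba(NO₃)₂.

8.5×10⁻¹⁵ M

Ba₃(PO₄)₂(s) ⇌ 3 Ba²⁺(aq) + 2 PO₄³⁻(aq)
Ba²⁺ is already present at 0.21 M. If s mol/L of Ba₃(PO₄)₂ dissolves, [PO₄³⁻] = 2s while [Ba²⁺] ≈ 0.21 M.
Ksp = [Ba²⁺]^3[PO₄³⁻]^2 = (0.21)^3(2s)^2
(2s)^2 = 2.7×10⁻³⁰ / (0.21)^3 = 2.9×10⁻²⁸
s = 8.5×10⁻¹⁵ M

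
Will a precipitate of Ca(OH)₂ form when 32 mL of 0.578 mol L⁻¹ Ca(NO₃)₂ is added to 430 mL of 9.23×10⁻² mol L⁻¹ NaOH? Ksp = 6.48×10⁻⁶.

After mixing, V = 32 mL + 430 mL = 462 mL.
[Ca²⁺] = (0.578)(32)/462 = 4.00×10⁻² mol L⁻¹
[OH⁻] = (9.23×10⁻²)(430)/462 = 8.59×10⁻² mol L⁻¹
Q = [Ca²⁺][OH⁻]^2 = 2.95×10⁻⁴
Q = 2.95×10⁻⁴ > Ksp = 6.48×10⁻⁶, so the solution is supersaturated and Ca(OH)₂ precipitates.

Yes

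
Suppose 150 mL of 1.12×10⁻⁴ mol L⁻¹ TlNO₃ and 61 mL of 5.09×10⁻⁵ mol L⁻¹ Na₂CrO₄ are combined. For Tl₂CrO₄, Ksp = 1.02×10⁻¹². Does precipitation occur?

After mixing, V = 150 mL + 61 mL = 211 mL.
[Tl⁺] = (1.12×10⁻⁴)(150)/211 = 7.96×10⁻⁵ mol L⁻¹
[CrO₄²⁻] = (5.09×10⁻⁵)(61)/211 = 1.47×10⁻⁵ mol L⁻¹
Q = [Tl⁺]^2[CrO₄²⁻] = 9.33×10⁻¹⁴
Q < Ksp (9.33×10⁻¹⁴ vs 1.02×10⁻¹²); the solution remains unsaturated and no precipitate forms.

No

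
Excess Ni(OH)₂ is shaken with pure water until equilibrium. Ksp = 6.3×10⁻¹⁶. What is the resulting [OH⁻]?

1.1×10⁻⁵ M

Ni(OH)₂(s) ⇌ Ni²⁺(aq) + 2 OH⁻(aq)
If s mol/L of Ni(OH)₂ dissolves, [Ni²⁺] = s and [OH⁻] = 2s.
Ksp = [Ni²⁺][OH⁻]^2 = s · (2s)^2 = 4s^3 = 6.3×10⁻¹⁶
s = 5.4×10⁻⁶ mol/L
[OH⁻] = 2s = 1.1×10⁻⁵ mol/L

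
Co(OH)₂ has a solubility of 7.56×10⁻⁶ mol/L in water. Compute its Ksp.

Ksp = 1.73×10⁻¹⁵

Co(OH)₂(s) ⇌ Co²⁺(aq) + 2 OH⁻(aq)
Let s be the molar solubility. Then [Co²⁺] = s and [OH⁻] = 2s.
Ksp = [Co²⁺][OH⁻]^2 = s · (2s)^2 = 4s^3
Ksp = 4 × (7.56×10⁻⁶)^3 = 1.73×10⁻¹⁵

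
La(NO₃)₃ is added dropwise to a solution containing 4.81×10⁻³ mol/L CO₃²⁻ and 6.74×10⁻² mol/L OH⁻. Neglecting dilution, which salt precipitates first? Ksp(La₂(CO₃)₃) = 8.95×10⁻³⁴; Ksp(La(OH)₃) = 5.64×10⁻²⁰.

Precipitation begins when Q = Ksp.
For La₂(CO₃)₃: [La³⁺] = (Ksp/[CO₃²⁻]^3)^(1/2) = 8.97×10⁻¹⁴ mol/L
For La(OH)₃: [La³⁺] = (Ksp/[OH⁻]^3) = 1.84×10⁻¹⁶ mol/L
La(OH)₃ requires the lower [La³⁺], so it precipitates first.

La(OH)₃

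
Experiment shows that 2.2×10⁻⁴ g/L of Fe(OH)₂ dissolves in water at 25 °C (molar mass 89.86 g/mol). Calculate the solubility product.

Molar solubility s = (2.2×10⁻⁴ g/L) / (89.86 g/mol) = 2.448×10⁻⁶ mol/L
Fe(OH)₂(s) ⇌ Fe²⁺(aq) + 2 OH⁻(aq)
Let s be the molar solubility. Then [Fe²⁺] = s and [OH⁻] = 2s.
Ksp = [Fe²⁺][OH⁻]^2 = s · (2s)^2 = 4s^3
Ksp = 4 × (2.448×10⁻⁶)^3 = 5.9×10⁻¹⁷

Ksp = 5.9×10⁻¹⁷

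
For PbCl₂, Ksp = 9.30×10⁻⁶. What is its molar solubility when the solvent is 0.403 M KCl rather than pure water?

5.73×10⁻⁵ M

PbCl₂(s) ⇌ Pb²⁺(aq) + 2 Cl⁻(aq)
Cl⁻ is already present at 0.403 M. If s mol/L of PbCl₂ dissolves, [Pb²⁺] = s while [Cl⁻] ≈ 0.403 M.
Ksp = [Pb²⁺][Cl⁻]^2 = s(0.403)^2
s = 9.30×10⁻⁶ / (0.403)^2 = 5.73×10⁻⁵
s = 5.73×10⁻⁵ M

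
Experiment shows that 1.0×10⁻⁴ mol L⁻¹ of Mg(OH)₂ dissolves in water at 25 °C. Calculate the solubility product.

Mg(OH)₂(s) ⇌ Mg²⁺(aq) + 2 OH⁻(aq)
If s mol/L of Mg(OH)₂ dissolves, [Mg²⁺] = s and [OH⁻] = 2s.
Ksp = [Mg²⁺][OH⁻]^2 = s · (2s)^2 = 4s^3
Ksp = 4 × (1.0×10⁻⁴)^3 = 4.0×10⁻¹²

Ksp = 4.0×10⁻¹²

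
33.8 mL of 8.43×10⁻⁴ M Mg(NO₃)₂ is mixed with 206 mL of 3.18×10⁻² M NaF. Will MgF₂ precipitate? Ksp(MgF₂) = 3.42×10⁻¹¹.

Yes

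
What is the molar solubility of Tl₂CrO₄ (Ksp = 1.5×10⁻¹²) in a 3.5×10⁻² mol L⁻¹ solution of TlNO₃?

1.2×10⁻⁹ M

Tl₂CrO₄(s) ⇌ 2 Tl⁺(aq) + CrO₄²⁻(aq)
Let s be the solubility of Tl₂CrO₄ here. The common ion gives [Tl⁺] ≈ 3.5×10⁻² mol L⁻¹, and [CrO₄²⁻] = s.
Ksp = [Tl⁺]^2[CrO₄²⁻] = (3.5×10⁻²)^2s
s = 1.5×10⁻¹² / (3.5×10⁻²)^2 = 1.2×10⁻⁹
s = 1.2×10⁻⁹ mol L⁻¹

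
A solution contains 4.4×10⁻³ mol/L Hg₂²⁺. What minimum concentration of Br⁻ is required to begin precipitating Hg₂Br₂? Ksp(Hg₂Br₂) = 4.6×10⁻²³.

Precipitation begins when Q = Ksp.
Hg₂Br₂(s) ⇌ Hg₂²⁺(aq) + 2 Br⁻(aq)
Ksp = [Hg₂²⁺][Br⁻]^2 = [Br⁻]^2(4.4×10⁻³)
[Br⁻]^2 = 4.6×10⁻²³ / (4.4×10⁻³) = 1.0×10⁻²⁰
[Br⁻] = 1.0×10⁻¹⁰ mol/L

1.0×10⁻¹⁰ M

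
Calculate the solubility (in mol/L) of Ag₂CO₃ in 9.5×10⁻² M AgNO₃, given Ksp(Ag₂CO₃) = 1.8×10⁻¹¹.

2.0×10⁻⁹ M

Ag₂CO₃(s) ⇌ 2 Ag⁺(aq) + CO₃²⁻(aq)
Let s be the solubility of Ag₂CO₃ here. The common ion gives [Ag⁺] ≈ 9.5×10⁻² M, and [CO₃²⁻] = s.
Ksp = [Ag⁺]^2[CO₃²⁻] = (9.5×10⁻²)^2s
s = 1.8×10⁻¹¹ / (9.5×10⁻²)^2 = 2.0×10⁻⁹
s = 2.0×10⁻⁹ M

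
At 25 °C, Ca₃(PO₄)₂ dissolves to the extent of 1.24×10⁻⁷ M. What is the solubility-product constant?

Ca₃(PO₄)₂(s) ⇌ 3 Ca²⁺(aq) + 2 PO₄³⁻(aq)
Let s be the molar solubility. Then [Ca²⁺] = 3s and [PO₄³⁻] = 2s.
Ksp = [Ca²⁺]^3[PO₄³⁻]^2 = (3s)^3 · (2s)^2 = 108s^5
Ksp = 108 × (1.24×10⁻⁷)^5 = 3.17×10⁻³³

Ksp = 3.17×10⁻³³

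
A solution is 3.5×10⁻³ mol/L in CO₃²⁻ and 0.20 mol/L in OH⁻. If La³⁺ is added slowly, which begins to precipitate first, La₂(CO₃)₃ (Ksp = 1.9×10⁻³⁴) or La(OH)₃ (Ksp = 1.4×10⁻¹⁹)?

Each salt precipitates once Q = Ksp for that salt.
For La₂(CO₃)₃: [La³⁺] = (Ksp/[CO₃²⁻]^3)^(1/2) = 6.7×10⁻¹⁴ mol/L
For La(OH)₃: [La³⁺] = (Ksp/[OH⁻]^3) = 1.8×10⁻¹⁷ mol/L
Since La(OH)₃ needs less La³⁺ to reach saturation, it precipitates first.

La(OH)₃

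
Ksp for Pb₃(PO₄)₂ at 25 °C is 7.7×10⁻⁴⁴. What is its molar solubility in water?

9.3×10⁻¹⁰ M

Pb₃(PO₄)₂(s) ⇌ 3 Pb²⁺(aq) + 2 PO₄³⁻(aq)
With molar solubility s: [Pb²⁺] = 3s, [PO₄³⁻] = 2s.
Ksp = [Pb²⁺]^3[PO₄³⁻]^2 = (3s)^3 · (2s)^2 = 108s^5
108s^5 = 7.7×10⁻⁴⁴  ⇒  s^5 = 7.1×10⁻⁴⁶
s = 9.3×10⁻¹⁰ M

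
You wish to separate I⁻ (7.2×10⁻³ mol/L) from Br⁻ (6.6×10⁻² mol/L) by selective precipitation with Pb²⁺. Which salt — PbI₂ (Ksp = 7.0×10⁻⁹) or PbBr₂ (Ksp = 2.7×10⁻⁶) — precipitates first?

A salt starts to precipitate once the ion product Q reaches its Ksp.
For PbI₂: [Pb²⁺] = (Ksp/[I⁻]^2) = 1.4×10⁻⁴ mol/L
For PbBr₂: [Pb²⁺] = (Ksp/[Br⁻]^2) = 6.2×10⁻⁴ mol/L
PbI₂ requires the lower [Pb²⁺], so it precipitates first.

PbI₂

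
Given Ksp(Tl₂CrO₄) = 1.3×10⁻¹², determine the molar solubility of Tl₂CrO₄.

6.9×10⁻⁵ M

Tl₂CrO₄(s) ⇌ 2 Tl⁺(aq) + CrO₄²⁻(aq)
For each mole of Tl₂CrO₄ that dissolves per liter, [Tl⁺] = 2s and [CrO₄²⁻] = s; let s denote this solubility.
Ksp = [Tl⁺]^2[CrO₄²⁻] = (2s)^2 · s = 4s^3
4s^3 = 1.3×10⁻¹²  ⇒  s^3 = 3.3×10⁻¹³
Taking the 3rd root, s = 6.9×10⁻⁵ mol L⁻¹.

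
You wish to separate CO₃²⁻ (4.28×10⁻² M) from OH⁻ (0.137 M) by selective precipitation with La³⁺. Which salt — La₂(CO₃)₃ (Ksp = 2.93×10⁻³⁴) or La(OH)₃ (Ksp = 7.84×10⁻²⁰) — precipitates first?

La(OH)₃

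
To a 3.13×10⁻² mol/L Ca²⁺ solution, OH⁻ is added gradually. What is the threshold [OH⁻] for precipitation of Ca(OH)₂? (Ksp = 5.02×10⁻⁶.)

1.27×10⁻² M

The threshold for precipitation is Q = Ksp.
Ca(OH)₂(s) ⇌ Ca²⁺(aq) + 2 OH⁻(aq)
Ksp = [Ca²⁺][OH⁻]^2 = [OH⁻]^2(3.13×10⁻²)
[OH⁻]^2 = 5.02×10⁻⁶ / (3.13×10⁻²) = 1.60×10⁻⁴
[OH⁻] = 1.27×10⁻² mol/L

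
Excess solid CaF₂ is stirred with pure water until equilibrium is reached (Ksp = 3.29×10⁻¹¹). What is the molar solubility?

CaF₂(s) ⇌ Ca²⁺(aq) + 2 F⁻(aq)
With molar solubility s: [Ca²⁺] = s, [F⁻] = 2s.
Ksp = [Ca²⁺][F⁻]^2 = s · (2s)^2 = 4s^3
4s^3 = 3.29×10⁻¹¹  ⇒  s^3 = 8.23×10⁻¹²
s = (8.23×10⁻¹²)^(1/3) = 2.02×10⁻⁴ mol/L

2.02×10⁻⁴ M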